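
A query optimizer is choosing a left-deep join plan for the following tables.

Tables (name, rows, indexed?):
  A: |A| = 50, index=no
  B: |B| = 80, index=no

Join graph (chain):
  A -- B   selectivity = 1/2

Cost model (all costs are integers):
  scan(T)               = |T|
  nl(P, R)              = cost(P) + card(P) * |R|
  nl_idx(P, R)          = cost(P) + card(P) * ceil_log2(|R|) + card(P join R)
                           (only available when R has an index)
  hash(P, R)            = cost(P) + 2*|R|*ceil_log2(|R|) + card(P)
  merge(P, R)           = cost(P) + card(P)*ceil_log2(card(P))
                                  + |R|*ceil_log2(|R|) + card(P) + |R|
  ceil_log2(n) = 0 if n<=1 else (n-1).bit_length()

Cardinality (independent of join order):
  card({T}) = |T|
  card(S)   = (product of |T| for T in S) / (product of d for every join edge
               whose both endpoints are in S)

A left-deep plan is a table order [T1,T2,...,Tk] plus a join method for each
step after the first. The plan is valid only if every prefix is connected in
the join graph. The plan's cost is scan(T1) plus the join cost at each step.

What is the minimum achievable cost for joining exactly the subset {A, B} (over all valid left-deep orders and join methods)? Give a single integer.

760

Selinger DP over subsets of {A,B}:
  {A}: scan cost=50, card=50
  {B}: scan cost=80, card=80
  {AB}: card=2000; try (A,hash)→760, (B,merge)→1040, (A,merge)→1070, (B,hash)→1220, (B,nl)→4050, (A,nl)→4080; best=760 via (A,hash)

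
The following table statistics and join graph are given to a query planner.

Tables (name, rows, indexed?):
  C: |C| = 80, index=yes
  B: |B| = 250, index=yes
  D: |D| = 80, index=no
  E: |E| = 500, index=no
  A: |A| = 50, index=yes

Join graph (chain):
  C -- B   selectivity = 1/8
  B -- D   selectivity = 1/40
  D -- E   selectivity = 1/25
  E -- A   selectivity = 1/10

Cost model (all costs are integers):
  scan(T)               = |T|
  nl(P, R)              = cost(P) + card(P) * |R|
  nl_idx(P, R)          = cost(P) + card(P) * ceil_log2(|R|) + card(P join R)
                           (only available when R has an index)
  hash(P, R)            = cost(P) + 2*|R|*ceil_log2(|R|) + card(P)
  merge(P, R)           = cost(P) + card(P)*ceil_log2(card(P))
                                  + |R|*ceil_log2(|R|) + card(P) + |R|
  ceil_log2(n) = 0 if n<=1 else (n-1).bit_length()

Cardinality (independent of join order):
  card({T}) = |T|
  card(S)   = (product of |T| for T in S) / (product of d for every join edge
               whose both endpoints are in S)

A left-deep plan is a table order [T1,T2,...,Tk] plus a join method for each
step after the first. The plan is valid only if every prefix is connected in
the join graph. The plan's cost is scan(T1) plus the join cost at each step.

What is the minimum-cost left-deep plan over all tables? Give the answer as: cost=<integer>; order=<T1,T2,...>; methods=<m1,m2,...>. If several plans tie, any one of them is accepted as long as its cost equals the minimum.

Selinger DP (subsets sized 1..n):
  {C}: scan cost=80, card=80
  {B}: scan cost=250, card=250
  {D}: scan cost=80, card=80
  {E}: scan cost=500, card=500
  {A}: scan cost=50, card=50
  {BC}: card=2500; try (C,hash)→1620, (B,merge)→2970, (C,merge)→3140, (B,nl_idx)→3220, (B,hash)→4160, (C,nl_idx)→4500 …(+2); best=1620 via (C,hash)
  {BD}: card=500; try (B,nl_idx)→1220, (D,hash)→1620, (B,merge)→2970, (D,merge)→3140, (B,hash)→4160, (B,nl)→20080 …(+1); best=1220 via (B,nl_idx)
  {DE}: card=1600; try (D,hash)→2120, (E,merge)→5720, (D,merge)→6140, (E,hash)→9160, (E,nl)→40080, (D,nl)→40500; best=2120 via (D,hash)
  {AE}: card=2500; try (A,hash)→1600, (E,merge)→5400, (A,merge)→5850, (A,nl_idx)→6000, (E,hash)→9100, (E,nl)→25050 …(+1); best=1600 via (A,hash)
  {BCD}: card=5000; try (C,hash)→2840, (D,hash)→5240, (C,merge)→6860, (C,nl_idx)→9720, (D,merge)→34760, (C,nl)→41220 …(+1); best=2840 via (C,hash)
  {BDE}: card=10000; try (B,hash)→7720, (E,hash)→10720, (E,merge)→11220, (B,merge)→23570, (B,nl_idx)→24920, (E,nl)→251220 …(+1); best=7720 via (B,hash)
  {ADE}: card=8000; try (A,hash)→4320, (D,hash)→5220, (A,nl_idx)→19720, (A,merge)→21670, (D,merge)→34740, (A,nl)→82120 …(+1); best=4320 via (A,hash)
  {BCDE}: card=100000; try (E,hash)→16840, (C,hash)→18840, (E,merge)→77840, (C,merge)→158360, (C,nl_idx)→177720, (C,nl)→807720 …(+1); best=16840 via (E,hash)
  {ABDE}: card=50000; try (B,hash)→16320, (A,hash)→18320, (A,nl_idx)→117720, (B,nl_idx)→118320, (B,merge)→118570, (A,merge)→158070 …(+2); best=16320 via (B,hash)
  {ABCDE}: card=500000; try (C,hash)→67440, (A,hash)→117440, (C,nl_idx)→866320, (C,merge)→866960, (A,nl_idx)→1116840, (A,merge)→1817190 …(+2); best=67440 via (C,hash)

cost=67440; order=E,D,A,B,C; methods=hash,hash,hash,hash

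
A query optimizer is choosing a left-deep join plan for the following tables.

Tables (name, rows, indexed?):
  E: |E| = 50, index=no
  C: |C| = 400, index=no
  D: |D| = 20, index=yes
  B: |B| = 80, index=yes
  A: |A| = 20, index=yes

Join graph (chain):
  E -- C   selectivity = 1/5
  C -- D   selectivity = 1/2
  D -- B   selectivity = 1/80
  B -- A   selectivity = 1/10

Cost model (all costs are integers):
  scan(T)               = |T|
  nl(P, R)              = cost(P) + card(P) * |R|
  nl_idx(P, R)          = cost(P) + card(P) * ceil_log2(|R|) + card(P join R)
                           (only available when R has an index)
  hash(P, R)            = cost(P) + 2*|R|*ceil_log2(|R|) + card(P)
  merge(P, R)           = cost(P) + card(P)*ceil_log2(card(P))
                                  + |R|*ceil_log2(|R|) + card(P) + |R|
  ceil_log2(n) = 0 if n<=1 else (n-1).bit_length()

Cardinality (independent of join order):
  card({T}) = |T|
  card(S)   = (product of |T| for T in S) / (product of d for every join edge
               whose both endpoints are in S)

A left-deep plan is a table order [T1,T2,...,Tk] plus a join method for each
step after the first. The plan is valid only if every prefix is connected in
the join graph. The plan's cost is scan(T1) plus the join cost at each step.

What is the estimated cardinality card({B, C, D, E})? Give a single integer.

Tables in S: B(80), C(400), D(20), E(50)
Edges inside S: E-C(d=5), C-D(d=2), D-B(d=80)
numerator = 80 * 400 * 20 * 50 = 32000000
denominator = 5 * 2 * 80 = 800
card(S) = 32000000 / 800 = 40000

40000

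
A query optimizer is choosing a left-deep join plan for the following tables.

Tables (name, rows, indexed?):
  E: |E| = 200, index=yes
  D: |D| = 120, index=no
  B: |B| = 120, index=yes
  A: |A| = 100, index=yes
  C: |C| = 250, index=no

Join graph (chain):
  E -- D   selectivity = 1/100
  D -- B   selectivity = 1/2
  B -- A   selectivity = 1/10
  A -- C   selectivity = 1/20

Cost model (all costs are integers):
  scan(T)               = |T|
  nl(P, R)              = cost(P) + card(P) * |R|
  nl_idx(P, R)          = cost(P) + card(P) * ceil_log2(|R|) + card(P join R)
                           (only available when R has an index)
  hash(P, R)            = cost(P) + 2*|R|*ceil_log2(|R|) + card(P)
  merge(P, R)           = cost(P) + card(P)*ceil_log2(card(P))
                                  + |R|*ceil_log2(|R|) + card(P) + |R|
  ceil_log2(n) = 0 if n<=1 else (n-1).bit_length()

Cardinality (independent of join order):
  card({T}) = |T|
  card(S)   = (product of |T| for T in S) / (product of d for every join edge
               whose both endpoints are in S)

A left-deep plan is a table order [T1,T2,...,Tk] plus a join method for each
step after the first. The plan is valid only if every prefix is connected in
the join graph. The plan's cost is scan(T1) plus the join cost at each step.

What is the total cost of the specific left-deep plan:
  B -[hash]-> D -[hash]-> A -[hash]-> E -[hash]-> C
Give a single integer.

233720

step 1: scan B: cost=120, card=120
step 2: join D via hash
    card(P join D) = 120*120/(2) = 7200
    cost = 120 + 2*120*7 + 120 = 1920
step 3: join A via hash
    card(P join A) = 7200*100/(10) = 72000
    cost = 1920 + 2*100*7 + 7200 = 10520
step 4: join E via hash
    card(P join E) = 72000*200/(100) = 144000
    cost = 10520 + 2*200*8 + 72000 = 85720
step 5: join C via hash
    card(P join C) = 144000*250/(20) = 1800000
    cost = 85720 + 2*250*8 + 144000 = 233720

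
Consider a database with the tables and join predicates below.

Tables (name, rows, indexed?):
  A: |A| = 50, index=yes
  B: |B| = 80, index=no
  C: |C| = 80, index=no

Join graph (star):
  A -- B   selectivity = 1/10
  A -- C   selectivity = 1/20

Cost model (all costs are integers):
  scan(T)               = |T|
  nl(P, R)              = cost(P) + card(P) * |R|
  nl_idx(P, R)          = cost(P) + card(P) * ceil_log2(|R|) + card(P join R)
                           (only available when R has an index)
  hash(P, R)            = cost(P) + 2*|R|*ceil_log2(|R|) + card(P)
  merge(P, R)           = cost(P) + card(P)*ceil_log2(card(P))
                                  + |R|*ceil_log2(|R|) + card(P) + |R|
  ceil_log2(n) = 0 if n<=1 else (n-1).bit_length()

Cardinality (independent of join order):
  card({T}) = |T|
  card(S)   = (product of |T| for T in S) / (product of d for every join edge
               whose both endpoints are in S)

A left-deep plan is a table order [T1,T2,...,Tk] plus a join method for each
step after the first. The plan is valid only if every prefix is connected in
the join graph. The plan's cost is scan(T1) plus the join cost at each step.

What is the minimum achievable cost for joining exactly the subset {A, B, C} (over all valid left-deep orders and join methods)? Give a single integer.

Selinger DP over subsets of {A,B,C}:
  {A}: scan cost=50, card=50
  {B}: scan cost=80, card=80
  {C}: scan cost=80, card=80
  {AB}: card=400; try (A,hash)→760, (A,nl_idx)→960, (B,merge)→1040, (A,merge)→1070, (B,hash)→1220, (B,nl)→4050 …(+1); best=760 via (A,hash)
  {AC}: card=200; try (A,hash)→760, (A,nl_idx)→760, (C,merge)→1040, (A,merge)→1070, (C,hash)→1220, (C,nl)→4050 …(+1); best=760 via (A,hash)
  {ABC}: card=1600; try (B,hash)→2080, (C,hash)→2280, (B,merge)→3200, (C,merge)→5400, (B,nl)→16760, (C,nl)→32760; best=2080 via (B,hash)

2080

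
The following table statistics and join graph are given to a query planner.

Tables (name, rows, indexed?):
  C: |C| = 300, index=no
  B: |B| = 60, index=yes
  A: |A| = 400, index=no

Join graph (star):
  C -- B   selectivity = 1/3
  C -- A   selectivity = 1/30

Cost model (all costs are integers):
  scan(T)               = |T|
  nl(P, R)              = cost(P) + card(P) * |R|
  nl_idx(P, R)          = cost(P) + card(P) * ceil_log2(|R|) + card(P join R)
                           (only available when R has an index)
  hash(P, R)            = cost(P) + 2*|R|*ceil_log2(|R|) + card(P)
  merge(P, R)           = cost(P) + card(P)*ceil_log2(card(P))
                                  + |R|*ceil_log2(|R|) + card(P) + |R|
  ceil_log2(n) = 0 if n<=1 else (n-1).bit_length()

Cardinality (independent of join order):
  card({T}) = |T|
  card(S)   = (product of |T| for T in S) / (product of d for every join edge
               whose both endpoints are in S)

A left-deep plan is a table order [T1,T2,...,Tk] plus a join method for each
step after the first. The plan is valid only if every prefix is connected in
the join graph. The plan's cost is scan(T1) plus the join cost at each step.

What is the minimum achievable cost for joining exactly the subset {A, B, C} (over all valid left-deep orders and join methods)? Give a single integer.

10920

Selinger DP over subsets of {A,B,C}:
  {C}: scan cost=300, card=300
  {B}: scan cost=60, card=60
  {A}: scan cost=400, card=400
  {BC}: card=6000; try (B,hash)→1320, (C,merge)→3480, (B,merge)→3720, (C,hash)→5520, (B,nl_idx)→8100, (C,nl)→18060 …(+1); best=1320 via (B,hash)
  {AC}: card=4000; try (C,hash)→6200, (A,merge)→7300, (C,merge)→7400, (A,hash)→7800, (A,nl)→120300, (C,nl)→120400; best=6200 via (C,hash)
  {ABC}: card=80000; try (B,hash)→10920, (A,hash)→14520, (B,merge)→58620, (A,merge)→89320, (B,nl_idx)→110200, (B,nl)→246200 …(+1); best=10920 via (B,hash)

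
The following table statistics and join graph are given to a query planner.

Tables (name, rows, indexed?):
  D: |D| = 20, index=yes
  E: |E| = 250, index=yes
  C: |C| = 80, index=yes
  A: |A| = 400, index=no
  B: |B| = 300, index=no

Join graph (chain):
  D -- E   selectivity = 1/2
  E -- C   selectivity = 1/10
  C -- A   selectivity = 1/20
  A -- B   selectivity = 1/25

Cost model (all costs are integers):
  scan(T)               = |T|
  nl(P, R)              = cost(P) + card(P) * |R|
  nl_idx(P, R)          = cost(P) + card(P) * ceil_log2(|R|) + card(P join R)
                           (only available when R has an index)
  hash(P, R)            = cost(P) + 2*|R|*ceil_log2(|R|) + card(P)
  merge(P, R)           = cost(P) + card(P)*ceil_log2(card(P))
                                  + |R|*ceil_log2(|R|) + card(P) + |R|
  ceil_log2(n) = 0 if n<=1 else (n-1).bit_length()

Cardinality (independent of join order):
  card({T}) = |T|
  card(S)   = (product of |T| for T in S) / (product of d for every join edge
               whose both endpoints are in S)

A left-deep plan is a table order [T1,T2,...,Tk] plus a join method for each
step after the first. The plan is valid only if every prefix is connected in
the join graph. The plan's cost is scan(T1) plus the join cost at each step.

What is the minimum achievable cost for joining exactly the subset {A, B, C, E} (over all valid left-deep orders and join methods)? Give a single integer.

32120

Selinger DP over subsets of {A,B,C,E}:
  {E}: scan cost=250, card=250
  {C}: scan cost=80, card=80
  {A}: scan cost=400, card=400
  {B}: scan cost=300, card=300
  {CE}: card=2000; try (C,hash)→1620, (E,nl_idx)→2720, (E,merge)→2970, (C,merge)→3140, (C,nl_idx)→4000, (E,hash)→4160 …(+2); best=1620 via (C,hash)
  {AC}: card=1600; try (C,hash)→1920, (A,merge)→4720, (C,nl_idx)→4800, (C,merge)→5040, (A,hash)→7360, (A,nl)→32080 …(+1); best=1920 via (C,hash)
  {AB}: card=4800; try (B,hash)→6200, (A,merge)→7300, (B,merge)→7400, (A,hash)→7800, (A,nl)→120300, (B,nl)→120400; best=6200 via (B,hash)
  {ACE}: card=40000; try (E,hash)→7520, (A,hash)→10820, (E,merge)→23370, (A,merge)→29620, (E,nl_idx)→54720, (E,nl)→401920 …(+1); best=7520 via (E,hash)
  {ABC}: card=19200; try (B,hash)→8920, (C,hash)→12120, (B,merge)→24120, (C,nl_idx)→59000, (C,merge)→74040, (C,nl)→390200 …(+1); best=8920 via (B,hash)
  {ABCE}: card=480000; try (E,hash)→32120, (B,hash)→52920, (E,merge)→318370, (E,nl_idx)→642520, (B,merge)→690520, (E,nl)→4808920 …(+1); best=32120 via (E,hash)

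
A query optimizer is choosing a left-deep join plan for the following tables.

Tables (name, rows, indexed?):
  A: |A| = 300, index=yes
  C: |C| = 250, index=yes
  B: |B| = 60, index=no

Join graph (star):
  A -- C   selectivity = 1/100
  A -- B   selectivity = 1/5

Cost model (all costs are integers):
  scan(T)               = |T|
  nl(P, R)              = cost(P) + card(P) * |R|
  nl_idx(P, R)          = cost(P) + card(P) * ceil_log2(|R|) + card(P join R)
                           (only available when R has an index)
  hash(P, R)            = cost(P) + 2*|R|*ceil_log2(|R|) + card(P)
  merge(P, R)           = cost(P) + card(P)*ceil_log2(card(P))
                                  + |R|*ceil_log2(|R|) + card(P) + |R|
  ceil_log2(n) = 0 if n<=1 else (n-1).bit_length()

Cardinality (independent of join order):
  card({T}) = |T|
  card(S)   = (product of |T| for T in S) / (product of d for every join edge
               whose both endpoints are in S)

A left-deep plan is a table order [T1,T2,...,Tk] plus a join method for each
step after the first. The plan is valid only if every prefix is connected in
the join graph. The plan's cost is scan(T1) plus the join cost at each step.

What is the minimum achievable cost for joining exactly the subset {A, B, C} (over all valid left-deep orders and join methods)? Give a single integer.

Selinger DP over subsets of {A,B,C}:
  {A}: scan cost=300, card=300
  {C}: scan cost=250, card=250
  {B}: scan cost=60, card=60
  {AC}: card=750; try (A,nl_idx)→3250, (C,nl_idx)→3450, (C,hash)→4600, (A,merge)→5500, (C,merge)→5550, (A,hash)→5900 …(+2); best=3250 via (A,nl_idx)
  {AB}: card=3600; try (B,hash)→1320, (A,merge)→3480, (B,merge)→3720, (A,nl_idx)→4200, (A,hash)→5520, (A,nl)→18060 …(+1); best=1320 via (B,hash)
  {ABC}: card=9000; try (B,hash)→4720, (C,hash)→8920, (B,merge)→11920, (C,nl_idx)→39120, (B,nl)→48250, (C,merge)→50370 …(+1); best=4720 via (B,hash)

4720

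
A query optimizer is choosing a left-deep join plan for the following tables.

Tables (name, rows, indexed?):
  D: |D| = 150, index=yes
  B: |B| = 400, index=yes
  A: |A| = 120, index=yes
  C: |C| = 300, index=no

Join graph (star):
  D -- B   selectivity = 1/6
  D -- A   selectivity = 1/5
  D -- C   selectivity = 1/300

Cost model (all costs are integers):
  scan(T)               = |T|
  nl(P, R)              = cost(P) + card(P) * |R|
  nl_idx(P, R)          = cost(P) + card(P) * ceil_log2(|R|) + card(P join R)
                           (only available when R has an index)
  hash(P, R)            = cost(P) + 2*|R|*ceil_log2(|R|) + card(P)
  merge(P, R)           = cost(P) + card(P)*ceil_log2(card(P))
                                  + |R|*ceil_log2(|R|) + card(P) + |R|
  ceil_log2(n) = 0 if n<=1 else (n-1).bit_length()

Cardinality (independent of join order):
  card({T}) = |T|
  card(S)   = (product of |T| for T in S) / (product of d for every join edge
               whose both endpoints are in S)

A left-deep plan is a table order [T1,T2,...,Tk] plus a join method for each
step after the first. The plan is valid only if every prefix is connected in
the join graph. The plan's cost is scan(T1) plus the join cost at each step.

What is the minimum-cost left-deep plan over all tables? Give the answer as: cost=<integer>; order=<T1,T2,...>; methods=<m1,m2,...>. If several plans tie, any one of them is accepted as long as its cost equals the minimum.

cost=15480; order=C,D,A,B; methods=nl_idx,hash,hash

Selinger DP (subsets sized 1..n):
  {D}: scan cost=150, card=150
  {B}: scan cost=400, card=400
  {A}: scan cost=120, card=120
  {C}: scan cost=300, card=300
  {BD}: card=10000; try (D,hash)→3200, (B,merge)→5500, (D,merge)→5750, (B,hash)→7500, (B,nl_idx)→11500, (D,nl_idx)→13600 …(+2); best=3200 via (D,hash)
  {AD}: card=3600; try (A,hash)→1980, (D,merge)→2430, (A,merge)→2460, (D,hash)→2640, (D,nl_idx)→4680, (A,nl_idx)→4800 …(+2); best=1980 via (A,hash)
  {CD}: card=150; try (D,nl_idx)→2850, (D,hash)→3000, (C,merge)→4500, (D,merge)→4650, (C,hash)→5700, (C,nl)→45150 …(+1); best=2850 via (D,nl_idx)
  {ABD}: card=240000; try (B,hash)→12780, (A,hash)→14880, (B,merge)→52780, (A,merge)→154160, (B,nl_idx)→274380, (A,nl_idx)→313200 …(+2); best=12780 via (B,hash)
  {BCD}: card=10000; try (B,merge)→8200, (B,hash)→10200, (B,nl_idx)→14200, (C,hash)→18600, (B,nl)→62850, (C,merge)→156200 …(+1); best=8200 via (B,merge)
  {ACD}: card=3600; try (A,hash)→4680, (A,merge)→5160, (A,nl_idx)→7500, (C,hash)→10980, (A,nl)→20850, (C,merge)→51780 …(+1); best=4680 via (A,hash)
  {ABCD}: card=240000; try (B,hash)→15480, (A,hash)→19880, (B,merge)→55480, (A,merge)→159160, (C,hash)→258180, (B,nl_idx)→277080 …(+5); best=15480 via (B,hash)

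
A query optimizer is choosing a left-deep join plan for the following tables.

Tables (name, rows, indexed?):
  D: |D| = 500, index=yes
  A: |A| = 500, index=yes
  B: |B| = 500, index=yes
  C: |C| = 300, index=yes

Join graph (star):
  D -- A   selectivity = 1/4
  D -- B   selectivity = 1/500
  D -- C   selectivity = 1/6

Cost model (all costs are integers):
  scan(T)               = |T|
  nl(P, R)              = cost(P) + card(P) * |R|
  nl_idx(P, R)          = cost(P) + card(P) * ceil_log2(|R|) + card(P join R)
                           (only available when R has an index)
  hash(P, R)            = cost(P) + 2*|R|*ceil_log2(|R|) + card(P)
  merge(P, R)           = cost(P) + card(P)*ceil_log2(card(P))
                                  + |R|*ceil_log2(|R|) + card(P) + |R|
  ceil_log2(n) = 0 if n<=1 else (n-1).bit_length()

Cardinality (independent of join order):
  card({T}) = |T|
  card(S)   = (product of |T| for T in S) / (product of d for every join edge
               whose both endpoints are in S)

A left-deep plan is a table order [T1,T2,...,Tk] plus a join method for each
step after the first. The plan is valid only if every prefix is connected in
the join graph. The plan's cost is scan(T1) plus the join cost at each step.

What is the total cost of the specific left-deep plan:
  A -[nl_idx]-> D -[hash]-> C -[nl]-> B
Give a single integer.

1562635400

step 1: scan A: cost=500, card=500
step 2: join D via nl_idx
    card(P join D) = 500*500/(4) = 62500
    cost = 500 + 500*9 + 62500 = 67500
step 3: join C via hash
    card(P join C) = 62500*300/(6) = 3125000
    cost = 67500 + 2*300*9 + 62500 = 135400
step 4: join B via nl
    card(P join B) = 3125000*500/(500) = 3125000
    cost = 135400 + 3125000*500 = 1562635400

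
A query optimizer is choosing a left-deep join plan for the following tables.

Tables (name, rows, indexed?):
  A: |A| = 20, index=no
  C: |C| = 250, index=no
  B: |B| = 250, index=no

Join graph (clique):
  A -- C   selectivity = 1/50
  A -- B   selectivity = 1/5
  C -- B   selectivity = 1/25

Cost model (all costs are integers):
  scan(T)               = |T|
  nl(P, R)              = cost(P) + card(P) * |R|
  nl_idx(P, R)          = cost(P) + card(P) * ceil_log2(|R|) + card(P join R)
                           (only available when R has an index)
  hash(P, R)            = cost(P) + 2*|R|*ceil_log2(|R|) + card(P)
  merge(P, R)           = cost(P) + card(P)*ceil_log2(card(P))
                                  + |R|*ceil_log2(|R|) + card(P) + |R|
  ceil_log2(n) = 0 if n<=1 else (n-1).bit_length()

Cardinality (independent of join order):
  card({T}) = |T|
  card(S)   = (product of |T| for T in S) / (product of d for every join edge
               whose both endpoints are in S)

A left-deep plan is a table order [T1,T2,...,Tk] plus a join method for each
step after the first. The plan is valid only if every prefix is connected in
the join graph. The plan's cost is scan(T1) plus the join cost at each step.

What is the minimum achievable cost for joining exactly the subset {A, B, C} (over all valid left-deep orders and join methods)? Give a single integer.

3750

Selinger DP over subsets of {A,B,C}:
  {A}: scan cost=20, card=20
  {C}: scan cost=250, card=250
  {B}: scan cost=250, card=250
  {AC}: card=100; try (A,hash)→700, (C,merge)→2390, (A,merge)→2620, (C,hash)→4040, (C,nl)→5020, (A,nl)→5250; best=700 via (A,hash)
  {AB}: card=1000; try (A,hash)→700, (B,merge)→2390, (A,merge)→2620, (B,hash)→4040, (B,nl)→5020, (A,nl)→5250; best=700 via (A,hash)
  {BC}: card=2500; try (C,hash)→4500, (B,hash)→4500, (C,merge)→4750, (B,merge)→4750, (C,nl)→62750, (B,nl)→62750; best=4500 via (C,hash)
  {ABC}: card=200; try (B,merge)→3750, (B,hash)→4800, (C,hash)→5700, (A,hash)→7200, (C,merge)→13950, (B,nl)→25700 …(+3); best=3750 via (B,merge)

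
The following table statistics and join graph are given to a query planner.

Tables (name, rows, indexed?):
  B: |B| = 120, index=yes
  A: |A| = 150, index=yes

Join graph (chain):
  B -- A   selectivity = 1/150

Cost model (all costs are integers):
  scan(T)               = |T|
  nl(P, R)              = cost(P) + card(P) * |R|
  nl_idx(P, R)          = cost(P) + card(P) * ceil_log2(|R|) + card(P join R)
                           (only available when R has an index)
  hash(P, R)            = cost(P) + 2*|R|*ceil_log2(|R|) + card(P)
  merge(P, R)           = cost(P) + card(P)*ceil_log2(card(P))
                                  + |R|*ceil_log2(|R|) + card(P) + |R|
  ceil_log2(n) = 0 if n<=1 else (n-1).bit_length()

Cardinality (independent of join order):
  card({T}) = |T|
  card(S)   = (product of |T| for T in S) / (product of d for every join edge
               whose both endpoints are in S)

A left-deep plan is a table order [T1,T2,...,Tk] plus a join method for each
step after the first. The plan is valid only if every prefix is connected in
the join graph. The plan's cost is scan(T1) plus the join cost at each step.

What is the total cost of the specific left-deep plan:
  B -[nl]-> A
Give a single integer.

step 1: scan B: cost=120, card=120
step 2: join A via nl
    card(P join A) = 120*150/(150) = 120
    cost = 120 + 120*150 = 18120

18120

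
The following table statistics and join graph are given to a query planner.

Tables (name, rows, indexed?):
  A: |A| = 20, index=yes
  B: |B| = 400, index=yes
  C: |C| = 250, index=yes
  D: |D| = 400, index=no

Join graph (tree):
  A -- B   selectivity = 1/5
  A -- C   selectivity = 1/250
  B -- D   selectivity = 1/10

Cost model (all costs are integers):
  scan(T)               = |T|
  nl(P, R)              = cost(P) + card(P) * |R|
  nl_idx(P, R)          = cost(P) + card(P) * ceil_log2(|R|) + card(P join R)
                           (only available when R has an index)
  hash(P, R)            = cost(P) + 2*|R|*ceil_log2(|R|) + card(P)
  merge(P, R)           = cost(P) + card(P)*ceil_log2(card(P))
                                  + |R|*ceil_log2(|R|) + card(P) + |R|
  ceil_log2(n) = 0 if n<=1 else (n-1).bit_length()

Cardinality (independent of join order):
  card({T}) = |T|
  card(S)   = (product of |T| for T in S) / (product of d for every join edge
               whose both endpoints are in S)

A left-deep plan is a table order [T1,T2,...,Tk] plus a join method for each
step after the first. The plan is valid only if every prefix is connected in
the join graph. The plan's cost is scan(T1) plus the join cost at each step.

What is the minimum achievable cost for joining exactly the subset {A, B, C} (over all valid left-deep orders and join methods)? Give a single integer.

Selinger DP over subsets of {A,B,C}:
  {A}: scan cost=20, card=20
  {B}: scan cost=400, card=400
  {C}: scan cost=250, card=250
  {AB}: card=1600; try (A,hash)→1000, (B,nl_idx)→1800, (A,nl_idx)→4000, (B,merge)→4140, (A,merge)→4520, (B,hash)→7240 …(+2); best=1000 via (A,hash)
  {AC}: card=20; try (C,nl_idx)→200, (A,hash)→700, (A,nl_idx)→1520, (C,merge)→2390, (A,merge)→2620, (C,hash)→4040 …(+2); best=200 via (C,nl_idx)
  {ABC}: card=1600; try (B,nl_idx)→1980, (B,merge)→4320, (C,hash)→6600, (B,hash)→7420, (B,nl)→8200, (C,nl_idx)→15400 …(+2); best=1980 via (B,nl_idx)

1980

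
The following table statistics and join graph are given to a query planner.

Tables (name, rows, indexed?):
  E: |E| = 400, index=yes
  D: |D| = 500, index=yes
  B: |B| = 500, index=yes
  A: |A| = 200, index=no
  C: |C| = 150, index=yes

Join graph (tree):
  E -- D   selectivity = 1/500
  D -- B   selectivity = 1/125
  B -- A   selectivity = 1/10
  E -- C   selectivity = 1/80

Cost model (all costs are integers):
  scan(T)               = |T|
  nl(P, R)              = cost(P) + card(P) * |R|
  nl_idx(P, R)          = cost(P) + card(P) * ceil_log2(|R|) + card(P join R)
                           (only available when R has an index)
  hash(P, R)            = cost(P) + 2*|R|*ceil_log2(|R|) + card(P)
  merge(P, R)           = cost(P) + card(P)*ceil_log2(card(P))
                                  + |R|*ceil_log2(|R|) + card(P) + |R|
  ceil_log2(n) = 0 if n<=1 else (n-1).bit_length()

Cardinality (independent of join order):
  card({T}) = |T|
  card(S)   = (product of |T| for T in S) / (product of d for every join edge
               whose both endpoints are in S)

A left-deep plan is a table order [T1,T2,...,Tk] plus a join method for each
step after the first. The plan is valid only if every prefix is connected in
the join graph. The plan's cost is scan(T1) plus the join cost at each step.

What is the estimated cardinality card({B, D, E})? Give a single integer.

Tables in S: B(500), D(500), E(400)
Edges inside S: E-D(d=500), D-B(d=125)
numerator = 500 * 500 * 400 = 100000000
denominator = 500 * 125 = 62500
card(S) = 100000000 / 62500 = 1600

1600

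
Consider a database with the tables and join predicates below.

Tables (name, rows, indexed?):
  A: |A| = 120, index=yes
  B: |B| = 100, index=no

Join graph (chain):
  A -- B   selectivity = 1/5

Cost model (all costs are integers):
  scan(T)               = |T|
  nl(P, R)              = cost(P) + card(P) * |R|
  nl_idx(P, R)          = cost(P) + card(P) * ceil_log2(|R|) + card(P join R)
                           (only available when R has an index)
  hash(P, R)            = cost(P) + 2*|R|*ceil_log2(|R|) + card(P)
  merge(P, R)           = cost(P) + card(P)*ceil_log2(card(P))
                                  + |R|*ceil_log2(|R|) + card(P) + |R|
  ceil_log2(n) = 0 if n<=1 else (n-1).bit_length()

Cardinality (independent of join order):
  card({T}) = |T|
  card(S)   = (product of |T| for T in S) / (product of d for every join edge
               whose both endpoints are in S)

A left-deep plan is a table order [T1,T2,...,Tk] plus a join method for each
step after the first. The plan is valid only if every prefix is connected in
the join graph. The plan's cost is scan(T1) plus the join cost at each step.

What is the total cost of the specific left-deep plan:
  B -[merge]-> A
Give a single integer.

1860

step 1: scan B: cost=100, card=100
step 2: join A via merge
    card(P join A) = 100*120/(5) = 2400
    cost = 100 + 100*7 + 120*7 + 100 + 120 = 1860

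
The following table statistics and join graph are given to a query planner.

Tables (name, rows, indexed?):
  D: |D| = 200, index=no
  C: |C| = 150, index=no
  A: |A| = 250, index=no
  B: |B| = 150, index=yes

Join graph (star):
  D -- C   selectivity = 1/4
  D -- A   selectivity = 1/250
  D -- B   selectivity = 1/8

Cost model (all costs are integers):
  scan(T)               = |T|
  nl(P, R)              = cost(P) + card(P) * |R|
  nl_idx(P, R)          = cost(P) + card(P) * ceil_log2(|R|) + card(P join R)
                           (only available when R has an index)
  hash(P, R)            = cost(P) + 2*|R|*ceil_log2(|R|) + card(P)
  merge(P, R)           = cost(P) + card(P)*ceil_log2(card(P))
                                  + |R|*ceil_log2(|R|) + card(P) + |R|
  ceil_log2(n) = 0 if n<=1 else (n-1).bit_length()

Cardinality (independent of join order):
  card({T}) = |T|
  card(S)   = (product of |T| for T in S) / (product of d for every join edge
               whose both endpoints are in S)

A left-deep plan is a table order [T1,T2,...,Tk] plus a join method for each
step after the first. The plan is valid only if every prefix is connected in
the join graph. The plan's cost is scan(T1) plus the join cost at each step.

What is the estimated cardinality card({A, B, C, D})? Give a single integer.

Tables in S: A(250), B(150), C(150), D(200)
Edges inside S: D-C(d=4), D-A(d=250), D-B(d=8)
numerator = 250 * 150 * 150 * 200 = 1125000000
denominator = 4 * 250 * 8 = 8000
card(S) = 1125000000 / 8000 = 140625

140625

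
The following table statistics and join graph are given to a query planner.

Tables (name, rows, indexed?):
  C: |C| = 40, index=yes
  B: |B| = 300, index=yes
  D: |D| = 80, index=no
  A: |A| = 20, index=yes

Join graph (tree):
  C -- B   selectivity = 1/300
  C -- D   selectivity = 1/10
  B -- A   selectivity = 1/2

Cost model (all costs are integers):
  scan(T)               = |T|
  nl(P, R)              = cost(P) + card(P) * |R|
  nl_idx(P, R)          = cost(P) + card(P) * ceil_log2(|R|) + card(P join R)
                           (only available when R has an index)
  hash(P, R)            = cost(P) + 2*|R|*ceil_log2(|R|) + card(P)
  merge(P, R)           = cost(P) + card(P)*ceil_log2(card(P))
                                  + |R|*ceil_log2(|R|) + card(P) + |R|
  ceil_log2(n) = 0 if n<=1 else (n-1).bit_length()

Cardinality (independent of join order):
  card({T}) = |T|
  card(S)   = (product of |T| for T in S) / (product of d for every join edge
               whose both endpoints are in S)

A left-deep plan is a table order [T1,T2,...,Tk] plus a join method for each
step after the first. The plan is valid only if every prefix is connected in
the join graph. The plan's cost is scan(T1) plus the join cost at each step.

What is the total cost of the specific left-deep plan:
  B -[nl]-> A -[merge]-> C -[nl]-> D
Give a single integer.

step 1: scan B: cost=300, card=300
step 2: join A via nl
    card(P join A) = 300*20/(2) = 3000
    cost = 300 + 300*20 = 6300
step 3: join C via merge
    card(P join C) = 3000*40/(300) = 400
    cost = 6300 + 3000*12 + 40*6 + 3000 + 40 = 45580
step 4: join D via nl
    card(P join D) = 400*80/(10) = 3200
    cost = 45580 + 400*80 = 77580

77580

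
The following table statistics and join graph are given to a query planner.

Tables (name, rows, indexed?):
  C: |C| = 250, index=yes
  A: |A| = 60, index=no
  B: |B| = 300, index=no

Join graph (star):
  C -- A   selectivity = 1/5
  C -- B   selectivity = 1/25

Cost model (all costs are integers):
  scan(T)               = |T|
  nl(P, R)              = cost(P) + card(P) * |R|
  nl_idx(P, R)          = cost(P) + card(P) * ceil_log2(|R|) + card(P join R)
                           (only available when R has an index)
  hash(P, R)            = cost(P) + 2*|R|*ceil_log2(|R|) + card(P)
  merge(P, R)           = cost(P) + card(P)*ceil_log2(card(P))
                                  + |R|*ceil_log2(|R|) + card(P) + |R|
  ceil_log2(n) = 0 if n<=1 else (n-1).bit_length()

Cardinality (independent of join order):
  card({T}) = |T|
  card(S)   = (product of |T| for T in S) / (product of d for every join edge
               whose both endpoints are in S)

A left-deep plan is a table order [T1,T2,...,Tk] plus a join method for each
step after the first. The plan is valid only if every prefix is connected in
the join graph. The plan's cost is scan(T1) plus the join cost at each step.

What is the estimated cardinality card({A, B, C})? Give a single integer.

Tables in S: A(60), B(300), C(250)
Edges inside S: C-A(d=5), C-B(d=25)
numerator = 60 * 300 * 250 = 4500000
denominator = 5 * 25 = 125
card(S) = 4500000 / 125 = 36000

36000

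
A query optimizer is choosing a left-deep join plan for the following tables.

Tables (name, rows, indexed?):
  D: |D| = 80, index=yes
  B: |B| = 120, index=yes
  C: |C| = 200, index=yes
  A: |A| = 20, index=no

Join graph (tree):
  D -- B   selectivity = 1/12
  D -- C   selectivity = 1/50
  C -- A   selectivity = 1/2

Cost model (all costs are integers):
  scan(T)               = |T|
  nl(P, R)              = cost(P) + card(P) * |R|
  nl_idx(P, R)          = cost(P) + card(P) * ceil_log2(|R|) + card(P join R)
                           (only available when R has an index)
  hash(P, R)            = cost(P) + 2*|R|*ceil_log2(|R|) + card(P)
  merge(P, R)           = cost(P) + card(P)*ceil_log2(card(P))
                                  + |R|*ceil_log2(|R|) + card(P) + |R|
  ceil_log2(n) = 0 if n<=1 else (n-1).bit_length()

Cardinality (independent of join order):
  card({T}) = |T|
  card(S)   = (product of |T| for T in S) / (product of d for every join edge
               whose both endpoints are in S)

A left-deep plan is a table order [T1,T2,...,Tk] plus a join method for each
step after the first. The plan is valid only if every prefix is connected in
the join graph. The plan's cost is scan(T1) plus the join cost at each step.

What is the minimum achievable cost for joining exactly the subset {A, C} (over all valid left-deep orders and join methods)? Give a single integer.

Selinger DP over subsets of {A,C}:
  {C}: scan cost=200, card=200
  {A}: scan cost=20, card=20
  {AC}: card=2000; try (A,hash)→600, (C,merge)→1940, (A,merge)→2120, (C,nl_idx)→2180, (C,hash)→3240, (C,nl)→4020 …(+1); best=600 via (A,hash)

600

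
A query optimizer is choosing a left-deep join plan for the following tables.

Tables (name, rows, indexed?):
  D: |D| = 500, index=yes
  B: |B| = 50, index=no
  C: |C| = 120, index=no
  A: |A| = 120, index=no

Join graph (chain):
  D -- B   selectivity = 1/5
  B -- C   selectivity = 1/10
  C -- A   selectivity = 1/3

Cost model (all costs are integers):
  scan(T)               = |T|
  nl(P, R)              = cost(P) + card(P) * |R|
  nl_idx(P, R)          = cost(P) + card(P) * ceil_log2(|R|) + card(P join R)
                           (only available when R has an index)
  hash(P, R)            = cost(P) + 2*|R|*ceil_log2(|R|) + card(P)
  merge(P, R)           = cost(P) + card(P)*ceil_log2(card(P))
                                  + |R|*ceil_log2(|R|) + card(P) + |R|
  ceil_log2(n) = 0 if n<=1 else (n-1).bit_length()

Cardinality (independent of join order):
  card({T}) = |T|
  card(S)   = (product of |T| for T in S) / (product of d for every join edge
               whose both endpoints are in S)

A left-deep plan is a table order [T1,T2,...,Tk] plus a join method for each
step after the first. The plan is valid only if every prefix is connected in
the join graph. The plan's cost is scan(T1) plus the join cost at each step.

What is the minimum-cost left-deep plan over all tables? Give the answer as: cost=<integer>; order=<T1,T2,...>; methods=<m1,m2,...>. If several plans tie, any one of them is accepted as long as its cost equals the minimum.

Selinger DP (subsets sized 1..n):
  {D}: scan cost=500, card=500
  {B}: scan cost=50, card=50
  {C}: scan cost=120, card=120
  {A}: scan cost=120, card=120
  {BD}: card=5000; try (B,hash)→1600, (D,merge)→5400, (D,nl_idx)→5500, (B,merge)→5850, (D,hash)→9100, (D,nl)→25050 …(+1); best=1600 via (B,hash)
  {BC}: card=600; try (B,hash)→840, (C,merge)→1360, (B,merge)→1430, (C,hash)→1780, (C,nl)→6050, (B,nl)→6120; best=840 via (B,hash)
  {AC}: card=4800; try (C,hash)→1920, (A,hash)→1920, (C,merge)→2040, (A,merge)→2040, (C,nl)→14520, (A,nl)→14520; best=1920 via (C,hash)
  {BCD}: card=60000; try (C,hash)→8280, (D,hash)→10440, (D,merge)→12440, (D,nl_idx)→66240, (C,merge)→72560, (D,nl)→300840 …(+1); best=8280 via (C,hash)
  {ABC}: card=24000; try (A,hash)→3120, (B,hash)→7320, (A,merge)→8400, (B,merge)→69470, (A,nl)→72840, (B,nl)→241920; best=3120 via (A,hash)
  {ABCD}: card=2400000; try (D,hash)→36120, (A,hash)→69960, (D,merge)→392120, (A,merge)→1029240, (D,nl_idx)→2619120, (A,nl)→7208280 …(+1); best=36120 via (D,hash)

cost=36120; order=C,B,A,D; methods=hash,hash,hash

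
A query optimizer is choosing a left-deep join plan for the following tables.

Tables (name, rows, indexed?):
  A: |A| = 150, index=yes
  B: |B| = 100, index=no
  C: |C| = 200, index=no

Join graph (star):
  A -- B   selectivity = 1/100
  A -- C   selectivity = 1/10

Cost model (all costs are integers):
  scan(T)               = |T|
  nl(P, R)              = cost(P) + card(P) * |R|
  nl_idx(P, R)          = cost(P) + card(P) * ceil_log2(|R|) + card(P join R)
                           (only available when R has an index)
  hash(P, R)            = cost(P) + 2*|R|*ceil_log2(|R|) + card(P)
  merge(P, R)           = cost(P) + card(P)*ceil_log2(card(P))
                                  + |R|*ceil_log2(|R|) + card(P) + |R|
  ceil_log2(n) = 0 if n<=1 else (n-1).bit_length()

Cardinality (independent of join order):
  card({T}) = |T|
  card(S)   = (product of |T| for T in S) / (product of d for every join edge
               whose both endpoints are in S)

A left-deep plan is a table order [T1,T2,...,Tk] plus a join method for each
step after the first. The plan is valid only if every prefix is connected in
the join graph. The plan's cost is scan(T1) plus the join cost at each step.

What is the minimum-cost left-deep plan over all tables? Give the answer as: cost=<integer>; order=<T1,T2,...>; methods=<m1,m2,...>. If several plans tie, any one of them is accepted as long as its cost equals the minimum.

Selinger DP (subsets sized 1..n):
  {A}: scan cost=150, card=150
  {B}: scan cost=100, card=100
  {C}: scan cost=200, card=200
  {AB}: card=150; try (A,nl_idx)→1050, (B,hash)→1700, (A,merge)→2250, (B,merge)→2300, (A,hash)→2600, (A,nl)→15100 …(+1); best=1050 via (A,nl_idx)
  {AC}: card=3000; try (A,hash)→2800, (C,merge)→3300, (A,merge)→3350, (C,hash)→3500, (A,nl_idx)→4800, (C,nl)→30150 …(+1); best=2800 via (A,hash)
  {ABC}: card=3000; try (C,merge)→4200, (C,hash)→4400, (B,hash)→7200, (C,nl)→31050, (B,merge)→42600, (B,nl)→302800; best=4200 via (C,merge)

cost=4200; order=B,A,C; methods=nl_idx,merge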